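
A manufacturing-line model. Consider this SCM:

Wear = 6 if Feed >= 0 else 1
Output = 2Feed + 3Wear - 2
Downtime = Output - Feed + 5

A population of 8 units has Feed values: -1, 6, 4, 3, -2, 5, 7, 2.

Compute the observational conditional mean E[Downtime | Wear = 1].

4.5

Conditioning on Wear=1 selects the 2 unit(s) with Feed ∈ {-1, -2}. Their Downtime values: 5, 4. Mean = 4.5.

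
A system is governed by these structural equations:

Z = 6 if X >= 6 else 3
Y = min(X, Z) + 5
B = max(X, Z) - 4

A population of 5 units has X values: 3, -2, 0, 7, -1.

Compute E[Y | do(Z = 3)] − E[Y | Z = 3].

0.6

Under do(Z=3), Z's equation is replaced by Z=3 for every unit. Per-unit Y: 8, 3, 5, 8, 4. Mean = 5.6.
E[Y|Z=3] averages over only the 4 units with Z=3 (X = 3, -2, 0, -1): Y = 8, 3, 5, 4, mean 5.
Difference = 5.6 − 5 = 0.6.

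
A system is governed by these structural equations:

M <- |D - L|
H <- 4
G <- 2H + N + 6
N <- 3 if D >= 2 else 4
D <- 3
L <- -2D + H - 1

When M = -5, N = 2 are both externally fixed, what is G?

The joint intervention fixes M = -5, N = 2, removing each variable's own equation.
G = 2H + N + 6  [with H=4, N=2]  = 16

16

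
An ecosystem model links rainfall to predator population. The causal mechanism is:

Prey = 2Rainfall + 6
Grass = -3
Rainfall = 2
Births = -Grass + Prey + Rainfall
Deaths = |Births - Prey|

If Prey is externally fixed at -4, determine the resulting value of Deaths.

do(Prey=-4) replaces the equation Prey = 2Rainfall + 6 with the constant Prey = -4.
Births = -Grass + Prey + Rainfall  [with Grass=-3, Prey=-4, Rainfall=2]  = 1
Deaths = |Births - Prey|  [with Births=1, Prey=-4]  = 5

5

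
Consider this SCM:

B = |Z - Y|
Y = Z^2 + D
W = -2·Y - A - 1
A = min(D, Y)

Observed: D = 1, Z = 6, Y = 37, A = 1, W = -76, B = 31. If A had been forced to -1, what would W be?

Intervening sets A = -1 and removes its equation (A = min(D, Y)).
Y = Z^2 + D  [with Z=6, D=1]  = 37
W = -2·Y - A - 1  [with Y=37, A=-1]  = -74

-74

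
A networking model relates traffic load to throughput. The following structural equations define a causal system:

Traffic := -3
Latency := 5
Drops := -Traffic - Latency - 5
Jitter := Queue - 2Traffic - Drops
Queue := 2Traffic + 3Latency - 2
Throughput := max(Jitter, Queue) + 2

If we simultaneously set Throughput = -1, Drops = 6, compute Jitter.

Setting Throughput = -1, Drops = 6 by intervention discards those variables' equations.
Queue = 2Traffic + 3Latency - 2  [with Traffic=-3, Latency=5]  = 7
Jitter = Queue - 2Traffic - Drops  [with Queue=7, Traffic=-3, Drops=6]  = 7

7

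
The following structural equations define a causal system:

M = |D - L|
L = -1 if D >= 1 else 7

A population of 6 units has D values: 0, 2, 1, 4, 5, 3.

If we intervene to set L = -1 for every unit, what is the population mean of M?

Under do(L=-1), L's equation is replaced by L=-1 for every unit. Per-unit M: 1, 3, 2, 5, 6, 4. Mean = 3.5.

3.5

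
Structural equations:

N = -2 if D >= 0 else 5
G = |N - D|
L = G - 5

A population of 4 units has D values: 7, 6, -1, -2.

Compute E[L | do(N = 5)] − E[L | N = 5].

-2.5

Every unit gets N=5 under the intervention. L values become -3, -4, 1, 2; E[L|do(N=5)] = -1.
E[L|N=5] averages over only the 2 units with N=5 (D = -1, -2): L = 1, 2, mean 1.5.
Difference = -1 − 1.5 = -2.5.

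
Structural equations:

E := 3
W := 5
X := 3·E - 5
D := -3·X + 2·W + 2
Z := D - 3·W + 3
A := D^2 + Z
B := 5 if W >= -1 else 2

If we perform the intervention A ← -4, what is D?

0

do(A=-4) replaces the equation A := D^2 + Z with the constant A = -4.
No directed path runs from A to D, so D keeps its natural value.
X = 3·E - 5  [with E=3]  = 4
D = -3·X + 2·W + 2  [with X=4, W=5]  = 0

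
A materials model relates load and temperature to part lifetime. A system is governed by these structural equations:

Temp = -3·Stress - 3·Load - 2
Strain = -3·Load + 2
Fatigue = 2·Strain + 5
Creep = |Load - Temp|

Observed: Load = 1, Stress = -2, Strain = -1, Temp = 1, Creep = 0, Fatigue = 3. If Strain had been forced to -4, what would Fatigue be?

-3

The intervention breaks the incoming arrows to Strain: Strain = -3·Load + 2 no longer applies, and Strain = -4.
Fatigue = 2·Strain + 5  [with Strain=-4]  = -3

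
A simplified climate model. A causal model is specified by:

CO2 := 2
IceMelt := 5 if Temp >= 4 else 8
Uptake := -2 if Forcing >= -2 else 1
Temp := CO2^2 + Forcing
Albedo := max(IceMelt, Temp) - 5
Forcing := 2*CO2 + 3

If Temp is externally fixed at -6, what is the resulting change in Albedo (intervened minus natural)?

do(Temp=-6) replaces the equation Temp := CO2^2 + Forcing with the constant Temp = -6.
IceMelt = 5 if Temp >= 4 else 8  [with Temp=-6]  = 8
Albedo = max(IceMelt, Temp) - 5  [with IceMelt=8, Temp=-6]  = 3
Without intervention: Forcing = 2*CO2 + 3  [with CO2=2]  = 7; Temp = CO2^2 + Forcing  [with CO2=2, Forcing=7]  = 11; IceMelt = 5 if Temp >= 4 else 8  [with Temp=11]  = 5; Albedo = max(IceMelt, Temp) - 5  [with IceMelt=5, Temp=11]  = 6.
Change = 3 − 6 = -3.

-3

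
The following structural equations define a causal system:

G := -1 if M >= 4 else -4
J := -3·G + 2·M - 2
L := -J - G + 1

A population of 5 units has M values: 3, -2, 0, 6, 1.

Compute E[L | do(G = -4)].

-8.2

Every unit gets G=-4 under the intervention. L values become -11, -1, -5, -17, -7; E[L|do(G=-4)] = -8.2.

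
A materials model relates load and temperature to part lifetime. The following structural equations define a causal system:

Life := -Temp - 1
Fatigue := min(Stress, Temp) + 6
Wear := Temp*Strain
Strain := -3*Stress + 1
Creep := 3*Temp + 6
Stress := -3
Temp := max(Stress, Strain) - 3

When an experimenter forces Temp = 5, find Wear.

50

do(Temp=5) replaces the equation Temp := max(Stress, Strain) - 3 with the constant Temp = 5.
Strain = -3*Stress + 1  [with Stress=-3]  = 10
Wear = Temp*Strain  [with Temp=5, Strain=10]  = 50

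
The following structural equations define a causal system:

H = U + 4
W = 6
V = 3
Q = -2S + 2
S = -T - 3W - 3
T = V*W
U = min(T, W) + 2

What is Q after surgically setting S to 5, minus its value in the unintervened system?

-88

Intervening sets S = 5 and removes its equation (S = -T - 3W - 3).
Q = -2S + 2  [with S=5]  = -8
Without intervention: T = V*W  [with V=3, W=6]  = 18; S = -T - 3W - 3  [with T=18, W=6]  = -39; Q = -2S + 2  [with S=-39]  = 80.
Change = -8 − 80 = -88.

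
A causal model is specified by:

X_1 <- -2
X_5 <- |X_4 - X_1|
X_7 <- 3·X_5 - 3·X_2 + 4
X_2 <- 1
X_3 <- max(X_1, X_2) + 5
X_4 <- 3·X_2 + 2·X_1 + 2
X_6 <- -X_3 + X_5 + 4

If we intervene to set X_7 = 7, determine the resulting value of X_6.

Intervening sets X_7 = 7 and removes its equation (X_7 <- 3·X_5 - 3·X_2 + 4).
Since X_6 is not a descendant of the intervened variable, it is unaffected.
X_3 = max(X_1, X_2) + 5  [with X_1=-2, X_2=1]  = 6
X_4 = 3·X_2 + 2·X_1 + 2  [with X_2=1, X_1=-2]  = 1
X_5 = |X_4 - X_1|  [with X_4=1, X_1=-2]  = 3
X_6 = -X_3 + X_5 + 4  [with X_3=6, X_5=3]  = 1

1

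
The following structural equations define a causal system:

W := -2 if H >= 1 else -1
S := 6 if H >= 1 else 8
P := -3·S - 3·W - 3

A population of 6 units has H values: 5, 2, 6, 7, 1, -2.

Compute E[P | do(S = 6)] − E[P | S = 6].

-0.5

The intervention sets S=6 in all 6 units regardless of H. Recomputing P per unit gives -15, -15, -15, -15, -15, -18; average -15.5.
Observing S=6 restricts to units where S's equation naturally yields 6: H ∈ {5, 2, 6, 7, 1}. In that subpopulation P = -15, -15, -15, -15, -15, mean -15.
Difference = -15.5 − (-15) = -0.5.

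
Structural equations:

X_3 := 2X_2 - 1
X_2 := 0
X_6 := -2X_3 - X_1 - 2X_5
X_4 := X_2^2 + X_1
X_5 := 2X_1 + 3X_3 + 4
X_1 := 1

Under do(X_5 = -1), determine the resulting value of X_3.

-1

do(X_5=-1) replaces the equation X_5 := 2X_1 + 3X_3 + 4 with the constant X_5 = -1.
X_3 is not downstream of the intervention, so its value is determined by the original equations.
X_3 = 2X_2 - 1  [with X_2=0]  = -1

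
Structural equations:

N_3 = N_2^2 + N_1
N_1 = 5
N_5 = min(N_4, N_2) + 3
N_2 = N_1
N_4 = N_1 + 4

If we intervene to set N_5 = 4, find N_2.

5

Under do(N_5=4), the mechanism N_5 = min(N_4, N_2) + 3 is discarded; N_5 is fixed at 4.
No directed path runs from N_5 to N_2, so N_2 keeps its natural value.
N_2 = N_1  [with N_1=5]  = 5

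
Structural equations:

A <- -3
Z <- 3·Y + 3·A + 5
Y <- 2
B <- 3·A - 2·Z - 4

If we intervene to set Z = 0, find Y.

2

Under do(Z=0), the mechanism Z <- 3·Y + 3·A + 5 is discarded; Z is fixed at 0.
Y is not downstream of the intervention, so its value is determined by the original equations.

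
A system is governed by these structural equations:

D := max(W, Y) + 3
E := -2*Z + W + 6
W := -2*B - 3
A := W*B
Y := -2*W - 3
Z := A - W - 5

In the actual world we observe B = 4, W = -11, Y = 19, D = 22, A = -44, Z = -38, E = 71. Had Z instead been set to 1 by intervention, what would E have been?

-7

Intervening sets Z = 1 and removes its equation (Z := A - W - 5).
W = -2*B - 3  [with B=4]  = -11
E = -2*Z + W + 6  [with Z=1, W=-11]  = -7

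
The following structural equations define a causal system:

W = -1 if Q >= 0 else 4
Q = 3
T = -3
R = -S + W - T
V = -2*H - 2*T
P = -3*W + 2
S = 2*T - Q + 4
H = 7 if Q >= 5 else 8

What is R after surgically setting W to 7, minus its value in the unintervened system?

8

Under do(W=7), the mechanism W = -1 if Q >= 0 else 4 is discarded; W is fixed at 7.
S = 2*T - Q + 4  [with T=-3, Q=3]  = -5
R = -S + W - T  [with S=-5, W=7, T=-3]  = 15
Without intervention: S = 2*T - Q + 4  [with T=-3, Q=3]  = -5; W = -1 if Q >= 0 else 4  [with Q=3]  = -1; R = -S + W - T  [with S=-5, W=-1, T=-3]  = 7.
Change = 15 − 7 = 8.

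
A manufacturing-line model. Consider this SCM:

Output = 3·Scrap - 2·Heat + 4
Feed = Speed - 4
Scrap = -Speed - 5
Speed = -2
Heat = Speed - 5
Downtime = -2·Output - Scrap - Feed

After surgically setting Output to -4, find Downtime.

The intervention breaks the incoming arrows to Output: Output = 3·Scrap - 2·Heat + 4 no longer applies, and Output = -4.
Feed = Speed - 4  [with Speed=-2]  = -6
Scrap = -Speed - 5  [with Speed=-2]  = -3
Downtime = -2·Output - Scrap - Feed  [with Output=-4, Scrap=-3, Feed=-6]  = 17

17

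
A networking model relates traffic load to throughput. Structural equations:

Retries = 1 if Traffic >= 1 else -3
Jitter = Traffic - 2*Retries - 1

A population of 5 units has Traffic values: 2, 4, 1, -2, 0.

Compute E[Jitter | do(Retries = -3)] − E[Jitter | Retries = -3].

Every unit gets Retries=-3 under the intervention. Jitter values become 7, 9, 6, 3, 5; E[Jitter|do(Retries=-3)] = 6.
E[Jitter|Retries=-3] averages over only the 2 units with Retries=-3 (Traffic = -2, 0): Jitter = 3, 5, mean 4.
Difference = 6 − 4 = 2.

2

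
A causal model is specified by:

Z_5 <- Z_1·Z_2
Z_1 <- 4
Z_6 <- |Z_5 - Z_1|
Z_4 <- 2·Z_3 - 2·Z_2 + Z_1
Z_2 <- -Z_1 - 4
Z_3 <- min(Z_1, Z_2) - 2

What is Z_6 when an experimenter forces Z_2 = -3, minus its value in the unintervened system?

-20

Under do(Z_2=-3), the mechanism Z_2 <- -Z_1 - 4 is discarded; Z_2 is fixed at -3.
Z_5 = Z_1·Z_2  [with Z_1=4, Z_2=-3]  = -12
Z_6 = |Z_5 - Z_1|  [with Z_5=-12, Z_1=4]  = 16
Without intervention: Z_2 = -Z_1 - 4  [with Z_1=4]  = -8; Z_5 = Z_1·Z_2  [with Z_1=4, Z_2=-8]  = -32; Z_6 = |Z_5 - Z_1|  [with Z_5=-32, Z_1=4]  = 36.
Change = 16 − 36 = -20.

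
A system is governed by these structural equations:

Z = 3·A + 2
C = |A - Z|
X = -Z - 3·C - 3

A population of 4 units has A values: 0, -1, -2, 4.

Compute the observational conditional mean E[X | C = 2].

Observing C=2 restricts to units where C's equation naturally yields 2: A ∈ {0, -2}. In that subpopulation X = -11, -5, mean -8.

-8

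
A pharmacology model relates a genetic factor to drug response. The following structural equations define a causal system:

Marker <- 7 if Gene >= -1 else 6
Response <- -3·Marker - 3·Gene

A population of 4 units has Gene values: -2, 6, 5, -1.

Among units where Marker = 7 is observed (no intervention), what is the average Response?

Conditioning on Marker=7 selects the 3 unit(s) with Gene ∈ {6, 5, -1}. Their Response values: -39, -36, -18. Mean = -31.

-31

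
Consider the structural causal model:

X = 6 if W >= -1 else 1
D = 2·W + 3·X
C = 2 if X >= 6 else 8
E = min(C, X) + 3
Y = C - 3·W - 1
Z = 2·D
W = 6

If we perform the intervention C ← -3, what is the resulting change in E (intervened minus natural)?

-5

The intervention breaks the incoming arrows to C: C = 2 if X >= 6 else 8 no longer applies, and C = -3.
X = 6 if W >= -1 else 1  [with W=6]  = 6
E = min(C, X) + 3  [with C=-3, X=6]  = 0
Without intervention: X = 6 if W >= -1 else 1  [with W=6]  = 6; C = 2 if X >= 6 else 8  [with X=6]  = 2; E = min(C, X) + 3  [with C=2, X=6]  = 5.
Change = 0 − 5 = -5.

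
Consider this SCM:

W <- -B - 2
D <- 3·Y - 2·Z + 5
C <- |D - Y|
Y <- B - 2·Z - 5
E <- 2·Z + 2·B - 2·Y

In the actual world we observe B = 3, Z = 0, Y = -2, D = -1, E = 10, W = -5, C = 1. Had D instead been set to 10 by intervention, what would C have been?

The intervention breaks the incoming arrows to D: D <- 3·Y - 2·Z + 5 no longer applies, and D = 10.
Y = B - 2·Z - 5  [with B=3, Z=0]  = -2
C = |D - Y|  [with D=10, Y=-2]  = 12

12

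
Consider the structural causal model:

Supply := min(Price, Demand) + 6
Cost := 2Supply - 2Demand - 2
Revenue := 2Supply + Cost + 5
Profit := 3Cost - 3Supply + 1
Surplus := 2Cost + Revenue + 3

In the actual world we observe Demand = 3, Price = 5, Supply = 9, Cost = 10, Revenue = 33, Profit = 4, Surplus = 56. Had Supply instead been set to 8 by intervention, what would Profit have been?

The intervention breaks the incoming arrows to Supply: Supply := min(Price, Demand) + 6 no longer applies, and Supply = 8.
Cost = 2Supply - 2Demand - 2  [with Supply=8, Demand=3]  = 8
Profit = 3Cost - 3Supply + 1  [with Cost=8, Supply=8]  = 1

1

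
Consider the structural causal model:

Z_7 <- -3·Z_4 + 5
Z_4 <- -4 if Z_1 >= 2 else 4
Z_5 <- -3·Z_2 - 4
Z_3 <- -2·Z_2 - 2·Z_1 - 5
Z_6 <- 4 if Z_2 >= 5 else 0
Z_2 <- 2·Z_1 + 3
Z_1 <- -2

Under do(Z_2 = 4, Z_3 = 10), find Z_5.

Under do(Z_2 = 4, Z_3 = 10), each intervened variable's structural equation is replaced by its fixed value.
Z_5 = -3·Z_2 - 4  [with Z_2=4]  = -16

-16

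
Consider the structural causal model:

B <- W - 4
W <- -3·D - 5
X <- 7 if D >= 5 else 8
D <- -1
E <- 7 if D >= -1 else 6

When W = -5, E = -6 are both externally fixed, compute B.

Under do(W = -5, E = -6), each intervened variable's structural equation is replaced by its fixed value.
B = W - 4  [with W=-5]  = -9

-9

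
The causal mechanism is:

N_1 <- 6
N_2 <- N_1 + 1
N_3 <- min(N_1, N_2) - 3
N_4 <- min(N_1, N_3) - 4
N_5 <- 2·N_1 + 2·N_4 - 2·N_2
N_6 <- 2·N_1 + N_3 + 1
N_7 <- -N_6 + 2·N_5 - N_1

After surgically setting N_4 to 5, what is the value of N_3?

Under do(N_4=5), the mechanism N_4 <- min(N_1, N_3) - 4 is discarded; N_4 is fixed at 5.
Since N_3 is not a descendant of the intervened variable, it is unaffected.
N_2 = N_1 + 1  [with N_1=6]  = 7
N_3 = min(N_1, N_2) - 3  [with N_1=6, N_2=7]  = 3

3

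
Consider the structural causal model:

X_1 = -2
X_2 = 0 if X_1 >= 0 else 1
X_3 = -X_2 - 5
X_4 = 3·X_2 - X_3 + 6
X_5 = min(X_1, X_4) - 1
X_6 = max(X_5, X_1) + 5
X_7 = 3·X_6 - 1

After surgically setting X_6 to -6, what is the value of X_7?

Intervening sets X_6 = -6 and removes its equation (X_6 = max(X_5, X_1) + 5).
X_7 = 3·X_6 - 1  [with X_6=-6]  = -19

-19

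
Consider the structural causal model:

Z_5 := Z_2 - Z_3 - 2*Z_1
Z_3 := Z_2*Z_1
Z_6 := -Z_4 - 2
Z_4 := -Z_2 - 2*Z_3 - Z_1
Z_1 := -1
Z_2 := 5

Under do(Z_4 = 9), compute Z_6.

Under do(Z_4=9), the mechanism Z_4 := -Z_2 - 2*Z_3 - Z_1 is discarded; Z_4 is fixed at 9.
Z_6 = -Z_4 - 2  [with Z_4=9]  = -11

-11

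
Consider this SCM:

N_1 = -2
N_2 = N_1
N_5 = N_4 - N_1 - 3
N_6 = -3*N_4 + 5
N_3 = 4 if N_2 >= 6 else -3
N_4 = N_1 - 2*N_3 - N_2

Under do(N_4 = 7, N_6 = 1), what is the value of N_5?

6

Setting N_4 = 7, N_6 = 1 by intervention discards those variables' equations.
N_5 = N_4 - N_1 - 3  [with N_4=7, N_1=-2]  = 6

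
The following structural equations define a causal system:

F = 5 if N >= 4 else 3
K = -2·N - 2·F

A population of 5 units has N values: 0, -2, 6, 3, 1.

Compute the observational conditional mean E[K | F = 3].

-7

Conditioning on F=3 selects the 4 unit(s) with N ∈ {0, -2, 3, 1}. Their K values: -6, -2, -12, -8. Mean = -7.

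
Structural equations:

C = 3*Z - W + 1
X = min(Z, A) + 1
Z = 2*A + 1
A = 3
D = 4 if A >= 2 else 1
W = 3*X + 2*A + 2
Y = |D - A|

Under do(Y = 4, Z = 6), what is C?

-1

Setting Y = 4, Z = 6 by intervention discards those variables' equations.
X = min(Z, A) + 1  [with Z=6, A=3]  = 4
W = 3*X + 2*A + 2  [with X=4, A=3]  = 20
C = 3*Z - W + 1  [with Z=6, W=20]  = -1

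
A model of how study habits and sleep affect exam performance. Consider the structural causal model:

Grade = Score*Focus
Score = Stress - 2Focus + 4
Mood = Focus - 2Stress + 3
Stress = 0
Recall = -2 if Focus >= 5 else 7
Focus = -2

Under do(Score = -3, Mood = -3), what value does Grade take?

6

Setting Score = -3, Mood = -3 by intervention discards those variables' equations.
Grade = Score*Focus  [with Score=-3, Focus=-2]  = 6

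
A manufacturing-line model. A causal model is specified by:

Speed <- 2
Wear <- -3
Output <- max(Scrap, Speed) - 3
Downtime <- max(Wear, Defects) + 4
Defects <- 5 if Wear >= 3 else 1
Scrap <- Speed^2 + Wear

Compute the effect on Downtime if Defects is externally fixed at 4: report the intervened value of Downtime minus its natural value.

The intervention breaks the incoming arrows to Defects: Defects <- 5 if Wear >= 3 else 1 no longer applies, and Defects = 4.
Downtime = max(Wear, Defects) + 4  [with Wear=-3, Defects=4]  = 8
Without intervention: Defects = 5 if Wear >= 3 else 1  [with Wear=-3]  = 1; Downtime = max(Wear, Defects) + 4  [with Wear=-3, Defects=1]  = 5.
Change = 8 − 5 = 3.

3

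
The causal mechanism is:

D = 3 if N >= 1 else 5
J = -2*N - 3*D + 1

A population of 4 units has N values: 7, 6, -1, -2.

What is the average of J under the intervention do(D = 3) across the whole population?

Under do(D=3), D's equation is replaced by D=3 for every unit. Per-unit J: -22, -20, -6, -4. Mean = -13.

-13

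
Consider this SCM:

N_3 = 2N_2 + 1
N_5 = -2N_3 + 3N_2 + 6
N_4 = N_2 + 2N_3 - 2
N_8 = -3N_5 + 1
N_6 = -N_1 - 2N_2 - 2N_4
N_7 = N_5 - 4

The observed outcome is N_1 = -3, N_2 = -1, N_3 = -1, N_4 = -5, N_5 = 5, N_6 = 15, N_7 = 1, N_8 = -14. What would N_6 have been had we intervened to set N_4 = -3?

Under do(N_4=-3), the mechanism N_4 = N_2 + 2N_3 - 2 is discarded; N_4 is fixed at -3.
N_6 = -N_1 - 2N_2 - 2N_4  [with N_1=-3, N_2=-1, N_4=-3]  = 11

11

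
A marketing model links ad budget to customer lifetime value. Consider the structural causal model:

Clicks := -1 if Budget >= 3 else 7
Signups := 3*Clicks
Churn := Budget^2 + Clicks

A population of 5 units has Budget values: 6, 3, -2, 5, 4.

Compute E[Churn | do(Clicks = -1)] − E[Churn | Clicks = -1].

-3.5

Every unit gets Clicks=-1 under the intervention. Churn values become 35, 8, 3, 24, 15; E[Churn|do(Clicks=-1)] = 17.
E[Churn|Clicks=-1] averages over only the 4 units with Clicks=-1 (Budget = 6, 3, 5, 4): Churn = 35, 8, 24, 15, mean 20.5.
Difference = 17 − 20.5 = -3.5.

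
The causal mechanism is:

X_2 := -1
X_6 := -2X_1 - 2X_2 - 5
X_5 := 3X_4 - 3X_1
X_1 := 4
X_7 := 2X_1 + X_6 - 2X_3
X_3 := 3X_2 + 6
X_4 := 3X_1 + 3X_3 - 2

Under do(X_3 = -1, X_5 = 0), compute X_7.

Under do(X_3 = -1, X_5 = 0), each intervened variable's structural equation is replaced by its fixed value.
X_6 = -2X_1 - 2X_2 - 5  [with X_1=4, X_2=-1]  = -11
X_7 = 2X_1 + X_6 - 2X_3  [with X_1=4, X_6=-11, X_3=-1]  = -1

-1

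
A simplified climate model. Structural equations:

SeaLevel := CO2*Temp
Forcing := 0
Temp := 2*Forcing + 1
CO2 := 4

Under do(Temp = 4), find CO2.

4

Under do(Temp=4), the mechanism Temp := 2*Forcing + 1 is discarded; Temp is fixed at 4.
CO2 is not downstream of the intervention, so its value is determined by the original equations.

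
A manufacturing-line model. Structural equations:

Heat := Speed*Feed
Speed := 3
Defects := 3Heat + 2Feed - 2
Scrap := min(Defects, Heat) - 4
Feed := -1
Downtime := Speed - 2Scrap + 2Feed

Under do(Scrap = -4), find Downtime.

The intervention breaks the incoming arrows to Scrap: Scrap := min(Defects, Heat) - 4 no longer applies, and Scrap = -4.
Downtime = Speed - 2Scrap + 2Feed  [with Speed=3, Scrap=-4, Feed=-1]  = 9

9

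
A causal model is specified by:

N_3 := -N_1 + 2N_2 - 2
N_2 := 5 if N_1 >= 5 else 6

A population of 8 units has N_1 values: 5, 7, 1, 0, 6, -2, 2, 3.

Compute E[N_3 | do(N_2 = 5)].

Every unit gets N_2=5 under the intervention. N_3 values become 3, 1, 7, 8, 2, 10, 6, 5; E[N_3|do(N_2=5)] = 5.25.

5.25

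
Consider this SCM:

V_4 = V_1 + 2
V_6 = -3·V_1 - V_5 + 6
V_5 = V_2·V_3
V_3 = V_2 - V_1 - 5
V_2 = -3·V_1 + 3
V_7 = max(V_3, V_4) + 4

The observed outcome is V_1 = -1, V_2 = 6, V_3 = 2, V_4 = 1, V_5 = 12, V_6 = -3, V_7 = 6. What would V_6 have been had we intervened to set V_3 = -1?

The intervention breaks the incoming arrows to V_3: V_3 = V_2 - V_1 - 5 no longer applies, and V_3 = -1.
V_2 = -3·V_1 + 3  [with V_1=-1]  = 6
V_5 = V_2·V_3  [with V_2=6, V_3=-1]  = -6
V_6 = -3·V_1 - V_5 + 6  [with V_1=-1, V_5=-6]  = 15

15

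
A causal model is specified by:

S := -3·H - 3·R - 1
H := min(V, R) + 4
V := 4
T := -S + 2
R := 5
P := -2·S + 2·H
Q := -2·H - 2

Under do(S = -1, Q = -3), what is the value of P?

Setting S = -1, Q = -3 by intervention discards those variables' equations.
H = min(V, R) + 4  [with V=4, R=5]  = 8
P = -2·S + 2·H  [with S=-1, H=8]  = 18

18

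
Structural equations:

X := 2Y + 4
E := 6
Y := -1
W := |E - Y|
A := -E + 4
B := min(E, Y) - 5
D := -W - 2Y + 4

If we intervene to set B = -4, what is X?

2

Under do(B=-4), the mechanism B := min(E, Y) - 5 is discarded; B is fixed at -4.
Since X is not a descendant of the intervened variable, it is unaffected.
X = 2Y + 4  [with Y=-1]  = 2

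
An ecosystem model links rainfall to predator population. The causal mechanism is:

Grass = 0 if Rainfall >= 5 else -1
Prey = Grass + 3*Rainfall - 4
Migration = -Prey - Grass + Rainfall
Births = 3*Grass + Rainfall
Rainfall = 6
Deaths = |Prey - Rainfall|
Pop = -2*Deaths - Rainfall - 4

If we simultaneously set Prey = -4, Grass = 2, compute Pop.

The joint intervention fixes Prey = -4, Grass = 2, removing each variable's own equation.
Deaths = |Prey - Rainfall|  [with Prey=-4, Rainfall=6]  = 10
Pop = -2*Deaths - Rainfall - 4  [with Deaths=10, Rainfall=6]  = -30

-30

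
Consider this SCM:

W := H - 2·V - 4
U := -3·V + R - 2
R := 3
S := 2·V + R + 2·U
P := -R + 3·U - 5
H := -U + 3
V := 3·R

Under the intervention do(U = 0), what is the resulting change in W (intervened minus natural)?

-26

The intervention breaks the incoming arrows to U: U := -3·V + R - 2 no longer applies, and U = 0.
V = 3·R  [with R=3]  = 9
H = -U + 3  [with U=0]  = 3
W = H - 2·V - 4  [with H=3, V=9]  = -19
Without intervention: V = 3·R  [with R=3]  = 9; U = -3·V + R - 2  [with V=9, R=3]  = -26; H = -U + 3  [with U=-26]  = 29; W = H - 2·V - 4  [with H=29, V=9]  = 7.
Change = -19 − 7 = -26.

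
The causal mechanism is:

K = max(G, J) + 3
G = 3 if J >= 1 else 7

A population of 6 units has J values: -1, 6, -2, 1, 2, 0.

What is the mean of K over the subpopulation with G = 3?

Conditioning on G=3 selects the 3 unit(s) with J ∈ {6, 1, 2}. Their K values: 9, 6, 6. Mean = 7.

7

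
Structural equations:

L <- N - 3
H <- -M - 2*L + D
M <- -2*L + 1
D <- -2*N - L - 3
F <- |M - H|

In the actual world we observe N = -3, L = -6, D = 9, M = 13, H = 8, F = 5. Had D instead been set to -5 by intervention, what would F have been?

19

The intervention breaks the incoming arrows to D: D <- -2*N - L - 3 no longer applies, and D = -5.
L = N - 3  [with N=-3]  = -6
M = -2*L + 1  [with L=-6]  = 13
H = -M - 2*L + D  [with M=13, L=-6, D=-5]  = -6
F = |M - H|  [with M=13, H=-6]  = 19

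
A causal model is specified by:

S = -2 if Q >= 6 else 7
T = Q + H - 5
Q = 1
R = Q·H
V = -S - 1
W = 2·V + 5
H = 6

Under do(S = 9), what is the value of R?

Under do(S=9), the mechanism S = -2 if Q >= 6 else 7 is discarded; S is fixed at 9.
Since R is not a descendant of the intervened variable, it is unaffected.
R = Q·H  [with Q=1, H=6]  = 6

6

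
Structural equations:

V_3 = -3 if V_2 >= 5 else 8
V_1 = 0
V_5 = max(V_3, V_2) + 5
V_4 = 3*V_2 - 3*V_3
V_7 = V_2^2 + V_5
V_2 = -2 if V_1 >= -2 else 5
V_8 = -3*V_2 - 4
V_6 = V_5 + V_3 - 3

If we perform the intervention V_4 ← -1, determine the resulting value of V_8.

2

do(V_4=-1) replaces the equation V_4 = 3*V_2 - 3*V_3 with the constant V_4 = -1.
No directed path runs from V_4 to V_8, so V_8 keeps its natural value.
V_2 = -2 if V_1 >= -2 else 5  [with V_1=0]  = -2
V_8 = -3*V_2 - 4  [with V_2=-2]  = 2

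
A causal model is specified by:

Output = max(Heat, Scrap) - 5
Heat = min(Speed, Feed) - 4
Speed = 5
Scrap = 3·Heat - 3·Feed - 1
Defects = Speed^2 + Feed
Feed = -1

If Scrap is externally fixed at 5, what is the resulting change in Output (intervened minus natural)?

10

The intervention breaks the incoming arrows to Scrap: Scrap = 3·Heat - 3·Feed - 1 no longer applies, and Scrap = 5.
Heat = min(Speed, Feed) - 4  [with Speed=5, Feed=-1]  = -5
Output = max(Heat, Scrap) - 5  [with Heat=-5, Scrap=5]  = 0
Without intervention: Heat = min(Speed, Feed) - 4  [with Speed=5, Feed=-1]  = -5; Scrap = 3·Heat - 3·Feed - 1  [with Heat=-5, Feed=-1]  = -13; Output = max(Heat, Scrap) - 5  [with Heat=-5, Scrap=-13]  = -10.
Change = 0 − (-10) = 10.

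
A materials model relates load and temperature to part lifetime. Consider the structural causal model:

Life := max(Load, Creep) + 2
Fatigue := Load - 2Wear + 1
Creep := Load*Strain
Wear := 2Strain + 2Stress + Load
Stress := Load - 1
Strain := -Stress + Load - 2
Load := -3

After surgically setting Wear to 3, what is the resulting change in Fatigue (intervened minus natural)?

-32

The intervention breaks the incoming arrows to Wear: Wear := 2Strain + 2Stress + Load no longer applies, and Wear = 3.
Fatigue = Load - 2Wear + 1  [with Load=-3, Wear=3]  = -8
Without intervention: Stress = Load - 1  [with Load=-3]  = -4; Strain = -Stress + Load - 2  [with Stress=-4, Load=-3]  = -1; Wear = 2Strain + 2Stress + Load  [with Strain=-1, Stress=-4, Load=-3]  = -13; Fatigue = Load - 2Wear + 1  [with Load=-3, Wear=-13]  = 24.
Change = -8 − 24 = -32.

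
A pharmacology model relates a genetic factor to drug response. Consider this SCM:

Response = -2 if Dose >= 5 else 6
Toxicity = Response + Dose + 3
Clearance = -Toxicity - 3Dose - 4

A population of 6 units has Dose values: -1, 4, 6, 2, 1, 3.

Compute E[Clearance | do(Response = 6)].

-23

Under do(Response=6), Response's equation is replaced by Response=6 for every unit. Per-unit Clearance: -9, -29, -37, -21, -17, -25. Mean = -23.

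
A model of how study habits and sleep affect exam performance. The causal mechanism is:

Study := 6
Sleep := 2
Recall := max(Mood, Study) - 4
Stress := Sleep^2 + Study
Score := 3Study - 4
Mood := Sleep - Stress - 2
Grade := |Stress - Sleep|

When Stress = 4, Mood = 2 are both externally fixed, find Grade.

Under do(Stress = 4, Mood = 2), each intervened variable's structural equation is replaced by its fixed value.
Grade = |Stress - Sleep|  [with Stress=4, Sleep=2]  = 2

2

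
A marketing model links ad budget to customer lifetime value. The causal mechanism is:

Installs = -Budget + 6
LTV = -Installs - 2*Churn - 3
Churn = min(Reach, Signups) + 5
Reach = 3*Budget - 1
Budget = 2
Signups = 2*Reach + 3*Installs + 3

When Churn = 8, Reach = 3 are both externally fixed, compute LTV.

-23

The joint intervention fixes Churn = 8, Reach = 3, removing each variable's own equation.
Installs = -Budget + 6  [with Budget=2]  = 4
LTV = -Installs - 2*Churn - 3  [with Installs=4, Churn=8]  = -23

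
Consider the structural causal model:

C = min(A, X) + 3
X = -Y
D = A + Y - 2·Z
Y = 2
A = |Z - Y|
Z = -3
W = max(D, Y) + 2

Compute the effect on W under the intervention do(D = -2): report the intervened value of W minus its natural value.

-11

The intervention breaks the incoming arrows to D: D = A + Y - 2·Z no longer applies, and D = -2.
W = max(D, Y) + 2  [with D=-2, Y=2]  = 4
Without intervention: A = |Z - Y|  [with Z=-3, Y=2]  = 5; D = A + Y - 2·Z  [with A=5, Y=2, Z=-3]  = 13; W = max(D, Y) + 2  [with D=13, Y=2]  = 15.
Change = 4 − 15 = -11.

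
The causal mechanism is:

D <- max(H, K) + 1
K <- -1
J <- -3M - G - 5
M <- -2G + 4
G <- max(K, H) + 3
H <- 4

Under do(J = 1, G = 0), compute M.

4

Under do(J = 1, G = 0), each intervened variable's structural equation is replaced by its fixed value.
M = -2G + 4  [with G=0]  = 4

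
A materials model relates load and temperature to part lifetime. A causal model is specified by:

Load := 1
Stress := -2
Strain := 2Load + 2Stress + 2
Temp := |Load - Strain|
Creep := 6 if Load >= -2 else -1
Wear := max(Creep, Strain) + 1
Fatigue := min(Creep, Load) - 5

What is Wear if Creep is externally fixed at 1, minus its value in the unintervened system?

-5

The intervention breaks the incoming arrows to Creep: Creep := 6 if Load >= -2 else -1 no longer applies, and Creep = 1.
Strain = 2Load + 2Stress + 2  [with Load=1, Stress=-2]  = 0
Wear = max(Creep, Strain) + 1  [with Creep=1, Strain=0]  = 2
Without intervention: Strain = 2Load + 2Stress + 2  [with Load=1, Stress=-2]  = 0; Creep = 6 if Load >= -2 else -1  [with Load=1]  = 6; Wear = max(Creep, Strain) + 1  [with Creep=6, Strain=0]  = 7.
Change = 2 − 7 = -5.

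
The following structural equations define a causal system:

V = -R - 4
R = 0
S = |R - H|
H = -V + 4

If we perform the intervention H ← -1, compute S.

The intervention breaks the incoming arrows to H: H = -V + 4 no longer applies, and H = -1.
S = |R - H|  [with R=0, H=-1]  = 1

1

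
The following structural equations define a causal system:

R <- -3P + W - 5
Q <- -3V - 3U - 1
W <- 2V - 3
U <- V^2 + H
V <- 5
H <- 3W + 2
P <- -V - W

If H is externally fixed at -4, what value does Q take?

-79

The intervention breaks the incoming arrows to H: H <- 3W + 2 no longer applies, and H = -4.
U = V^2 + H  [with V=5, H=-4]  = 21
Q = -3V - 3U - 1  [with V=5, U=21]  = -79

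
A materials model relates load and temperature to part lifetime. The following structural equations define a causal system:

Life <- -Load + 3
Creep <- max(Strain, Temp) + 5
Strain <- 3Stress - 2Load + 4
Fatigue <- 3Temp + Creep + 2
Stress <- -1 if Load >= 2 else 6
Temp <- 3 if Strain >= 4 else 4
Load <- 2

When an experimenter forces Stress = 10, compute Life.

1

Under do(Stress=10), the mechanism Stress <- -1 if Load >= 2 else 6 is discarded; Stress is fixed at 10.
No directed path runs from Stress to Life, so Life keeps its natural value.
Life = -Load + 3  [with Load=2]  = 1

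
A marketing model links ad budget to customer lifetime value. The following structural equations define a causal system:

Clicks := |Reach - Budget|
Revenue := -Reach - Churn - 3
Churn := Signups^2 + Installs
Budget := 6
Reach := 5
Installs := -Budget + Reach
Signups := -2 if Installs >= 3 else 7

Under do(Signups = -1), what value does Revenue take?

Under do(Signups=-1), the mechanism Signups := -2 if Installs >= 3 else 7 is discarded; Signups is fixed at -1.
Installs = -Budget + Reach  [with Budget=6, Reach=5]  = -1
Churn = Signups^2 + Installs  [with Signups=-1, Installs=-1]  = 0
Revenue = -Reach - Churn - 3  [with Reach=5, Churn=0]  = -8

-8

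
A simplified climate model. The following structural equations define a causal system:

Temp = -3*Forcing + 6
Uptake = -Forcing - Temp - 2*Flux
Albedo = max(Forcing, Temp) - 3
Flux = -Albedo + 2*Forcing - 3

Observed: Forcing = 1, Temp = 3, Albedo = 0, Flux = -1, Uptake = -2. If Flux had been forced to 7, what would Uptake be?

Intervening sets Flux = 7 and removes its equation (Flux = -Albedo + 2*Forcing - 3).
Temp = -3*Forcing + 6  [with Forcing=1]  = 3
Uptake = -Forcing - Temp - 2*Flux  [with Forcing=1, Temp=3, Flux=7]  = -18

-18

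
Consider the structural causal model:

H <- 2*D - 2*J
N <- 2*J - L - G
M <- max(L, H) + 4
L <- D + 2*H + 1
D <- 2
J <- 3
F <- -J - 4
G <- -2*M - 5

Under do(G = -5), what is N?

Intervening sets G = -5 and removes its equation (G <- -2*M - 5).
H = 2*D - 2*J  [with D=2, J=3]  = -2
L = D + 2*H + 1  [with D=2, H=-2]  = -1
N = 2*J - L - G  [with J=3, L=-1, G=-5]  = 12

12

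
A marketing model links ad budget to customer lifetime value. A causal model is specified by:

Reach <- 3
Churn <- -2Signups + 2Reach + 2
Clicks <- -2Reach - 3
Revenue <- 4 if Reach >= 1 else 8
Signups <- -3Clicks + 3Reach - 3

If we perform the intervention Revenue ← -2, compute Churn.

-58

The intervention breaks the incoming arrows to Revenue: Revenue <- 4 if Reach >= 1 else 8 no longer applies, and Revenue = -2.
Since Churn is not a descendant of the intervened variable, it is unaffected.
Clicks = -2Reach - 3  [with Reach=3]  = -9
Signups = -3Clicks + 3Reach - 3  [with Clicks=-9, Reach=3]  = 33
Churn = -2Signups + 2Reach + 2  [with Signups=33, Reach=3]  = -58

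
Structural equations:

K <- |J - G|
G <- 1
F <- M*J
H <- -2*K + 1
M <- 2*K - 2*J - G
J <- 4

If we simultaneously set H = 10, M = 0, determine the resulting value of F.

Setting H = 10, M = 0 by intervention discards those variables' equations.
F = M*J  [with M=0, J=4]  = 0

0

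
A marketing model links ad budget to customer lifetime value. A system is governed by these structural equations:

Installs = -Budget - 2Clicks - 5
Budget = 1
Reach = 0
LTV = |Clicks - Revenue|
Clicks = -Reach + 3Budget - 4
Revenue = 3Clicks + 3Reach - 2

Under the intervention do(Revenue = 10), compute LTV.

The intervention breaks the incoming arrows to Revenue: Revenue = 3Clicks + 3Reach - 2 no longer applies, and Revenue = 10.
Clicks = -Reach + 3Budget - 4  [with Reach=0, Budget=1]  = -1
LTV = |Clicks - Revenue|  [with Clicks=-1, Revenue=10]  = 11

11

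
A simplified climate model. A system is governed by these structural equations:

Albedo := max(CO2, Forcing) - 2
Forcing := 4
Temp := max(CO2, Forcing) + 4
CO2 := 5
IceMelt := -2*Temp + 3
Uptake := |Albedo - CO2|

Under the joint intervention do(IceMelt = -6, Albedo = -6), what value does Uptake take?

11

The joint intervention fixes IceMelt = -6, Albedo = -6, removing each variable's own equation.
Uptake = |Albedo - CO2|  [with Albedo=-6, CO2=5]  = 11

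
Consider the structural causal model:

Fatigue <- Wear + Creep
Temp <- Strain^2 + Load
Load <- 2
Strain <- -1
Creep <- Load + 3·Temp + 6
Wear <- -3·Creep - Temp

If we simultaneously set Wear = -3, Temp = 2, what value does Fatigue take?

The joint intervention fixes Wear = -3, Temp = 2, removing each variable's own equation.
Creep = Load + 3·Temp + 6  [with Load=2, Temp=2]  = 14
Fatigue = Wear + Creep  [with Wear=-3, Creep=14]  = 11

11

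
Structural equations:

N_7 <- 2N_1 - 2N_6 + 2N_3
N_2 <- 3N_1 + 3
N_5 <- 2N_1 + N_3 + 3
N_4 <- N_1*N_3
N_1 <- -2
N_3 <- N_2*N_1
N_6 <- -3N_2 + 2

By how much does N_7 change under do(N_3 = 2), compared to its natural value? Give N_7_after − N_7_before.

The intervention breaks the incoming arrows to N_3: N_3 <- N_2*N_1 no longer applies, and N_3 = 2.
N_2 = 3N_1 + 3  [with N_1=-2]  = -3
N_6 = -3N_2 + 2  [with N_2=-3]  = 11
N_7 = 2N_1 - 2N_6 + 2N_3  [with N_1=-2, N_6=11, N_3=2]  = -22
Without intervention: N_2 = 3N_1 + 3  [with N_1=-2]  = -3; N_3 = N_2*N_1  [with N_2=-3, N_1=-2]  = 6; N_6 = -3N_2 + 2  [with N_2=-3]  = 11; N_7 = 2N_1 - 2N_6 + 2N_3  [with N_1=-2, N_6=11, N_3=6]  = -14.
Change = -22 − (-14) = -8.

-8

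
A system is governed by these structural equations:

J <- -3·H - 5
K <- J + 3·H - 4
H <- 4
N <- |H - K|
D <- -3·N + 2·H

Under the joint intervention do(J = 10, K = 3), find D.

Under do(J = 10, K = 3), each intervened variable's structural equation is replaced by its fixed value.
N = |H - K|  [with H=4, K=3]  = 1
D = -3·N + 2·H  [with N=1, H=4]  = 5

5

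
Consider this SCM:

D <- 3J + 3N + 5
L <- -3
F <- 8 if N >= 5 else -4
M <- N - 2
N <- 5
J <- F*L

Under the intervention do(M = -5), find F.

8

do(M=-5) replaces the equation M <- N - 2 with the constant M = -5.
F is not downstream of the intervention, so its value is determined by the original equations.
F = 8 if N >= 5 else -4  [with N=5]  = 8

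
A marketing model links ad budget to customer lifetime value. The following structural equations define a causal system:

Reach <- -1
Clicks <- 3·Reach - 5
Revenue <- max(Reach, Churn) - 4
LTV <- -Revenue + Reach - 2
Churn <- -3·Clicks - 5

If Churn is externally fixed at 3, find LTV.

do(Churn=3) replaces the equation Churn <- -3·Clicks - 5 with the constant Churn = 3.
Revenue = max(Reach, Churn) - 4  [with Reach=-1, Churn=3]  = -1
LTV = -Revenue + Reach - 2  [with Revenue=-1, Reach=-1]  = -2

-2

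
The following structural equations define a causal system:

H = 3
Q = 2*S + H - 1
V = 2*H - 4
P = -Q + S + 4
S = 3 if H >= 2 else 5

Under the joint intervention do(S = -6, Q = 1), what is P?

-3

Setting S = -6, Q = 1 by intervention discards those variables' equations.
P = -Q + S + 4  [with Q=1, S=-6]  = -3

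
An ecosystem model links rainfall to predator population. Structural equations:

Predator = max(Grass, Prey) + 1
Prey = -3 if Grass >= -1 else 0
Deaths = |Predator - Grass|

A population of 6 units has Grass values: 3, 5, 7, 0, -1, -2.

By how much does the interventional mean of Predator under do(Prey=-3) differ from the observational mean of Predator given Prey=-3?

Under do(Prey=-3), Prey's equation is replaced by Prey=-3 for every unit. Per-unit Predator: 4, 6, 8, 1, 0, -1. Mean = 3.
Conditioning on Prey=-3 selects the 5 unit(s) with Grass ∈ {3, 5, 7, 0, -1}. Their Predator values: 4, 6, 8, 1, 0. Mean = 3.8.
Difference = 3 − 3.8 = -0.8.

-0.8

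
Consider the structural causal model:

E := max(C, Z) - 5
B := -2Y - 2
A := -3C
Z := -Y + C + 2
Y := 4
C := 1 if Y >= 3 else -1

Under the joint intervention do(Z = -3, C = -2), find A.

Setting Z = -3, C = -2 by intervention discards those variables' equations.
A = -3C  [with C=-2]  = 6

6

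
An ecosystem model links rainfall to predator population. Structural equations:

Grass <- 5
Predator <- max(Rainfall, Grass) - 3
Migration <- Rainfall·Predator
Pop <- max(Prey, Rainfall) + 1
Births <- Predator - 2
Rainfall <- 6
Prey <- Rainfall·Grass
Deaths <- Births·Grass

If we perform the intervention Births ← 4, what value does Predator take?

The intervention breaks the incoming arrows to Births: Births <- Predator - 2 no longer applies, and Births = 4.
Since Predator is not a descendant of the intervened variable, it is unaffected.
Predator = max(Rainfall, Grass) - 3  [with Rainfall=6, Grass=5]  = 3

3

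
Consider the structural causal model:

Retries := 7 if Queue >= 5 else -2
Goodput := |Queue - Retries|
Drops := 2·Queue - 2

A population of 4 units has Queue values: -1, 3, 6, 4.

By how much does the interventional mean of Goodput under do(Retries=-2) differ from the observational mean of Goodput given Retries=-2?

Every unit gets Retries=-2 under the intervention. Goodput values become 1, 5, 8, 6; E[Goodput|do(Retries=-2)] = 5.
Observing Retries=-2 restricts to units where Retries's equation naturally yields -2: Queue ∈ {-1, 3, 4}. In that subpopulation Goodput = 1, 5, 6, mean 4.
Difference = 5 − 4 = 1.

1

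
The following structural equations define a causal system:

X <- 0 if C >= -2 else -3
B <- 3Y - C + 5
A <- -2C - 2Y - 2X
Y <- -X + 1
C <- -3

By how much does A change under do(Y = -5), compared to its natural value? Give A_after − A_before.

The intervention breaks the incoming arrows to Y: Y <- -X + 1 no longer applies, and Y = -5.
X = 0 if C >= -2 else -3  [with C=-3]  = -3
A = -2C - 2Y - 2X  [with C=-3, Y=-5, X=-3]  = 22
Without intervention: X = 0 if C >= -2 else -3  [with C=-3]  = -3; Y = -X + 1  [with X=-3]  = 4; A = -2C - 2Y - 2X  [with C=-3, Y=4, X=-3]  = 4.
Change = 22 − 4 = 18.

18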